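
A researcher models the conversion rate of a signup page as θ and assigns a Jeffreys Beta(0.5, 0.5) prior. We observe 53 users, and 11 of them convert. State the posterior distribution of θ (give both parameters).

Observing 11 successes and 42 failures updates Beta(0.5, 0.5) by adding the success and failure counts to the two shape parameters: α = 0.5+11 = 11.5, β = 0.5+42 = 42.5.

Posterior: Beta(11.5, 42.5)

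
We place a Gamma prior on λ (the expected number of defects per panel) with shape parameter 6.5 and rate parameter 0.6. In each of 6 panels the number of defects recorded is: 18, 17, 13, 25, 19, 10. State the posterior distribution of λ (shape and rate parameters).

The Poisson likelihood adds the total count to the shape and the number of exposure periods to the rate. Here ∑xᵢ = 102 and n = 6, so shape 6.5→108.5 and rate 0.6→6.6.

Posterior: Gamma(shape=108.5, rate=6.6)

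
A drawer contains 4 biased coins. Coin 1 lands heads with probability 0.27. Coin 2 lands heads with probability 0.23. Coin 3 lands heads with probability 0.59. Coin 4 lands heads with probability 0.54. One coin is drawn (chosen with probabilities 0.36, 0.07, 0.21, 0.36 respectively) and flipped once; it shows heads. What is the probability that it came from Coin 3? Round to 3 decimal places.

P(heads|C1) = 0.27; P(heads|C2) = 0.23; P(heads|C3) = 0.59; P(heads|C4) = 0.54.
Prior × likelihood for each source: 0.36·0.27=0.09720, 0.07·0.23=0.01610, 0.21·0.59=0.1239, 0.36·0.54=0.1944. Summing gives P(heads) = 0.43160.
P(Coin 3 | heads) = 0.1239 / 0.43160 = 0.287.

Posterior probability ≈ 0.287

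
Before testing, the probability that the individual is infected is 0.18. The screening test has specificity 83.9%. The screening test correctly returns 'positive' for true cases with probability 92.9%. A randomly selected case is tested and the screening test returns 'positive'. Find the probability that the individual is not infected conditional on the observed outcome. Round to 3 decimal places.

Write H for 'the individual is infected'. Prior odds H:¬H = 0.18/0.82 = 0.21951. For the 'positive' outcome, the likelihood ratio is 0.929/0.161 = 5.7702.
Posterior odds = 0.21951 × 5.7702 = 1.2666, so P(H|E) = 1.2666/(1+1.2666) = 0.559. Then P(¬H|E) = 1 − 0.559 = 0.441.

P(¬H | E) ≈ 0.441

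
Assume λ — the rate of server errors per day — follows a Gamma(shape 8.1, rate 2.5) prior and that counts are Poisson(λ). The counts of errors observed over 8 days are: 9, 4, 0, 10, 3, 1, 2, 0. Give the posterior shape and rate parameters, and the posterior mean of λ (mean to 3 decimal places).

Total count ∑xᵢ = 29 over n = 8 days.
Gamma is conjugate to the Poisson likelihood: posterior is Gamma(shape = 8.1+29 = 37.1, rate = 2.5+8 = 10.5).
Posterior mean = shape/rate = 37.1/10.5 = 3.533.

Posterior: Gamma(shape=37.1, rate=10.5); mean ≈ 3.533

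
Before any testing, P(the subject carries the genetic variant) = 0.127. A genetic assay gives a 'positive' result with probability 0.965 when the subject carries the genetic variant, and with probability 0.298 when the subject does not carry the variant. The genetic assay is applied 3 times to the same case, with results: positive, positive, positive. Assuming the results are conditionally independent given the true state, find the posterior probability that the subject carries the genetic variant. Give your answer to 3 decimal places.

Let H be the event that the subject carries the genetic variant; start with P(H) = 0.127. P('positive'|H) = 0.965, P('positive'|¬H) = 0.298.
Update on result 1 ('positive'): P(H) ← 0.965·0.1270 / (0.965·0.1270 + 0.298·0.8730) = 0.12255/0.38271 = 0.3202.
Update on result 2 ('positive'): P(H) ← 0.965·0.3202 / (0.965·0.3202 + 0.298·0.6798) = 0.30902/0.51159 = 0.6040.
Update on result 3 ('positive'): P(H) ← 0.965·0.6040 / (0.965·0.6040 + 0.298·0.3960) = 0.58290/0.70089 = 0.8316.

Posterior P(H) ≈ 0.832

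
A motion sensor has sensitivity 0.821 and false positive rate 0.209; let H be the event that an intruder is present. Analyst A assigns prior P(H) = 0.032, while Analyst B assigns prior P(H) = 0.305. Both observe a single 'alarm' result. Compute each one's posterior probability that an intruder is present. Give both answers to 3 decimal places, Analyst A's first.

Analyst A: 0.115; Analyst B: 0.633

P('+'|H) = 0.821, P('+'|¬H) = 0.209.
Analyst A: numerator 0.821·0.032 = 0.026272; evidence = 0.026272+0.209·0.968 = 0.22858; posterior = 0.115.
Analyst B: numerator 0.821·0.305 = 0.25040; evidence = 0.25040+0.209·0.695 = 0.39566; posterior = 0.633.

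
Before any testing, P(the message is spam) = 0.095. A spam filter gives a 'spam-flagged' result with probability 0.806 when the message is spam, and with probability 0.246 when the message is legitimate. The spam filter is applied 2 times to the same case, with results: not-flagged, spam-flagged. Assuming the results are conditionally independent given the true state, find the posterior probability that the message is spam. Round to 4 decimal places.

With H the event that the message is spam, the joint likelihood of the observed sequence is P(data|H) = 0.194·0.806 = 0.15636 and P(data|¬H) = 0.754·0.246 = 0.18548.
Bayes: P(H|data) = 0.095·0.15636 / (0.095·0.15636 + 0.905·0.18548) = 0.014855/0.18272 = 0.0813.

Posterior P(H) ≈ 0.0813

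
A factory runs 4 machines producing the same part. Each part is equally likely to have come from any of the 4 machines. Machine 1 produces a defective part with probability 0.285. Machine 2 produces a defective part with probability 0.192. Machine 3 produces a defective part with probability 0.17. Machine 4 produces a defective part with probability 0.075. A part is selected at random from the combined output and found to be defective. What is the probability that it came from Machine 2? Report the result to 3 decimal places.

P(defective|M1) = 0.285; P(defective|M2) = 0.192; P(defective|M3) = 0.17; P(defective|M4) = 0.075.
Prior × likelihood for each source: 0.25·0.285=0.07125, 0.25·0.192=0.04800, 0.25·0.17=0.04250, 0.25·0.075=0.01875. Summing gives P(defective) = 0.18050.
P(Machine 2 | defective) = 0.04800 / 0.18050 = 0.266.

Posterior probability ≈ 0.266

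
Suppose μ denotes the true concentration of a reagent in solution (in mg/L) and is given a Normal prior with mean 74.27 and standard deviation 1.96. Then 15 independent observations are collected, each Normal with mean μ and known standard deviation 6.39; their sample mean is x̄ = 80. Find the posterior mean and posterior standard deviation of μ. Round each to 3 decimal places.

With known σ, the Normal prior is conjugate. Weight on the data is w = (n/σ²)/(n/σ² + 1/τ₀²) = 0.367358/(0.367358+0.260308) = 0.58528.
Posterior mean = w·x̄ + (1−w)·μ₀ = 0.58528·80 + 0.41472·74.27 = 77.624. Posterior variance = 1/(0.367358+0.260308) = 1.59320, so SD = 1.262.

Posterior mean ≈ 77.624; posterior SD ≈ 1.262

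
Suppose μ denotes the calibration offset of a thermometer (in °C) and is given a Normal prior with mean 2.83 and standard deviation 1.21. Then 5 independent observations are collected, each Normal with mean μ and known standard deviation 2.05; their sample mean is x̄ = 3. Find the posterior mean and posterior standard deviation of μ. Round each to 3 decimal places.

With known σ, the Normal prior is conjugate. Weight on the data is w = (n/σ²)/(n/σ² + 1/τ₀²) = 1.18977/(1.18977+0.683013) = 0.63529.
Posterior mean = w·x̄ + (1−w)·μ₀ = 0.63529·3 + 0.36471·2.83 = 2.938. Posterior variance = 1/(1.18977+0.683013) = 0.533965, so SD = 0.731.

Posterior mean ≈ 2.938; posterior SD ≈ 0.731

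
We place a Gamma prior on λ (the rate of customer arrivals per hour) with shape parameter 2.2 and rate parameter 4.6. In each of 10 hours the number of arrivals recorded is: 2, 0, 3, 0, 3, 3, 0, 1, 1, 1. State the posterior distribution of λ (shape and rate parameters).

The Poisson likelihood adds the total count to the shape and the number of exposure periods to the rate. Here ∑xᵢ = 14 and n = 10, so shape 2.2→16.2 and rate 4.6→14.6.

Posterior: Gamma(shape=16.2, rate=14.6)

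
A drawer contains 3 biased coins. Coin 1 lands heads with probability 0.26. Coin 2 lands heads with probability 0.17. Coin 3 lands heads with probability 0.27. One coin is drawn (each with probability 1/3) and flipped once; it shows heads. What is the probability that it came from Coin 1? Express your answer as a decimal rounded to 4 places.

P(heads|C1) = 0.26; P(heads|C2) = 0.17; P(heads|C3) = 0.27.
Prior × likelihood for each source: 0.333333·0.26=0.08667, 0.333333·0.17=0.05667, 0.333333·0.27=0.09000. Summing gives P(heads) = 0.23333.
P(Coin 1 | heads) = 0.08667 / 0.23333 = 0.3714.

Posterior probability ≈ 0.3714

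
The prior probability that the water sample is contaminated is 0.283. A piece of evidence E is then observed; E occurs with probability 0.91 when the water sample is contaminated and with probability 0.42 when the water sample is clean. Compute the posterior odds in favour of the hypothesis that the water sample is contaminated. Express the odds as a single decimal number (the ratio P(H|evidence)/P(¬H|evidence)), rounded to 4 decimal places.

Posterior odds ≈ 0.8552

Prior odds = 0.283/(1−0.283) = 0.39470. In log-odds, ln(0.39470) = -0.92963.
Add log likelihood ratio: ln(2.1667) = 0.77319.
Posterior log-odds = -0.15644, so posterior odds = exp(-0.15644) = 0.85518.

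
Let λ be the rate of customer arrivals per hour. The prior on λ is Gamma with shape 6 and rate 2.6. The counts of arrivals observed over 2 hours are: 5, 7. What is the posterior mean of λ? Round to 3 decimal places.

The Poisson likelihood adds the total count to the shape and the number of exposure periods to the rate. Here ∑xᵢ = 12 and n = 2, so shape 6→18 and rate 2.6→4.6.
Posterior mean = shape/rate = 18/4.6 = 3.913.

Posterior mean ≈ 3.913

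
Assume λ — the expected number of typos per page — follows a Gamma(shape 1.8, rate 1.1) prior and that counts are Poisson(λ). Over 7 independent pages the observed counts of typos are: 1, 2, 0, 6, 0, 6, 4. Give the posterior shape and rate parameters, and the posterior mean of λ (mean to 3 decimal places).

Posterior: Gamma(shape=20.8, rate=8.1); mean ≈ 2.568

Total count ∑xᵢ = 19 over n = 7 pages.
Gamma is conjugate to the Poisson likelihood: posterior is Gamma(shape = 1.8+19 = 20.8, rate = 1.1+7 = 8.1).
E[λ | data] = 20.8/8.1 = 2.568.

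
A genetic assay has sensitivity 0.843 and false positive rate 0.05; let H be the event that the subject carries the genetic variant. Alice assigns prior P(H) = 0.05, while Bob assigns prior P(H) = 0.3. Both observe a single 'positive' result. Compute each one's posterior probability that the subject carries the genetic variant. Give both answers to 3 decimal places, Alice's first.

Alice: 0.470; Bob: 0.878

P('+'|H) = 0.843, P('+'|¬H) = 0.05.
Alice: numerator 0.843·0.05 = 0.042150; evidence = 0.042150+0.05·0.95 = 0.089650; posterior = 0.470.
Bob: numerator 0.843·0.3 = 0.25290; evidence = 0.25290+0.05·0.7 = 0.28790; posterior = 0.878.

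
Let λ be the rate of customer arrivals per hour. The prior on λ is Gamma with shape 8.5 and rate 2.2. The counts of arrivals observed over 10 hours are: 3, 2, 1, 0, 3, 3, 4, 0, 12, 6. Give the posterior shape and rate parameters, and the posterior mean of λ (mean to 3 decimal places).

Total count ∑xᵢ = 34 over n = 10 hours.
Gamma is conjugate to the Poisson likelihood: posterior is Gamma(shape = 8.5+34 = 42.5, rate = 2.2+10 = 12.2).
E[λ | data] = 42.5/12.2 = 3.484.

Posterior: Gamma(shape=42.5, rate=12.2); mean ≈ 3.484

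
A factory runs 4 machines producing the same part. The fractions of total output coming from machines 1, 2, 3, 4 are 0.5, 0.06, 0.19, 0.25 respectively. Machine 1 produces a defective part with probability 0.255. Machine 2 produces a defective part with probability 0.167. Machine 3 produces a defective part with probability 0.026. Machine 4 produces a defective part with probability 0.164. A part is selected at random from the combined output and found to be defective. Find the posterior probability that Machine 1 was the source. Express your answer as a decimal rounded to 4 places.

Posterior probability ≈ 0.6950

P(defective|M1) = 0.255; P(defective|M2) = 0.167; P(defective|M3) = 0.026; P(defective|M4) = 0.164.
Prior × likelihood for each source: 0.5·0.255=0.1275, 0.06·0.167=0.01002, 0.19·0.026=0.004940, 0.25·0.164=0.04100. Summing gives P(defective) = 0.18346.
P(Machine 1 | defective) = 0.1275 / 0.18346 = 0.6950.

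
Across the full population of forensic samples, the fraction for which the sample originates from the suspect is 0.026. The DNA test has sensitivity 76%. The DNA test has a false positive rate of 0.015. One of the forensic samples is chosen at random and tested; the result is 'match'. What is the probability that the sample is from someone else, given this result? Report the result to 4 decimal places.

P(¬H | E) ≈ 0.4251

Write H for 'the sample originates from the suspect'. Prior odds H:¬H = 0.026/0.974 = 0.026694. For the 'match' outcome, the likelihood ratio is 0.76/0.015 = 50.667.
Posterior odds = 0.026694 × 50.667 = 1.3525, so P(H|E) = 1.3525/(1+1.3525) = 0.5749. Then P(¬H|E) = 1 − 0.5749 = 0.4251.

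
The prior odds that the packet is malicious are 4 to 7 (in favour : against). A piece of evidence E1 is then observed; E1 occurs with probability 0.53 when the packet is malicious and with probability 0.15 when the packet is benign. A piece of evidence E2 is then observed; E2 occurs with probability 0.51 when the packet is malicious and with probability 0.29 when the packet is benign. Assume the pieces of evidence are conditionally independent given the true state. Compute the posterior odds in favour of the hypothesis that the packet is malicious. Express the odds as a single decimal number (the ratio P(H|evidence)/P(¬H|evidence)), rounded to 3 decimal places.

Prior odds = 4/7 = 0.57143. In log-odds, ln(0.57143) = -0.55962.
Add log likelihood ratios: ln(3.5333) + ln(1.7586) = 1.8268.
Posterior log-odds = 1.2672, so posterior odds = exp(1.2672) = 3.5507.

Posterior odds ≈ 3.551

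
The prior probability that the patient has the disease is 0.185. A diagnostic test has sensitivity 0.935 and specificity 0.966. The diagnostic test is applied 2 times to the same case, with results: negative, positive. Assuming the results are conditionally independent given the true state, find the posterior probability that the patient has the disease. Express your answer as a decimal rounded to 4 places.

Let H be the event that the patient has the disease; start with P(H) = 0.185. P('positive'|H) = 0.935, P('positive'|¬H) = 0.034.
Update on result 1 ('negative'): P(H) ← 0.065·0.1850 / (0.065·0.1850 + 0.966·0.8150) = 0.012025/0.79931 = 0.0150.
Update on result 2 ('positive'): P(H) ← 0.935·0.0150 / (0.935·0.0150 + 0.034·0.9850) = 0.014066/0.047555 = 0.2958.

Posterior P(H) ≈ 0.2958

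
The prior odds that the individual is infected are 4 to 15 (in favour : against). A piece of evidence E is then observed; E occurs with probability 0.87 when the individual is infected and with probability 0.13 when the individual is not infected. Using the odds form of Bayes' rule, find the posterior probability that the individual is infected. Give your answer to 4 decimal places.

Posterior probability ≈ 0.6409

Prior odds = 4/15 = 0.26667.
Likelihood ratio for E = 0.87/0.13 = 6.6923.
Posterior odds = prior odds × LR = 1.7846.
Posterior probability = odds/(1+odds) = 1.7846/2.7846 = 0.6409.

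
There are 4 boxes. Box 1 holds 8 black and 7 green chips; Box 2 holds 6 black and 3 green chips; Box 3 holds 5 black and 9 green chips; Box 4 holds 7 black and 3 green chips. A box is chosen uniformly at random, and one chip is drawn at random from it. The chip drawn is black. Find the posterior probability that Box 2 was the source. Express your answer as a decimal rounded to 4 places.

Posterior probability ≈ 0.2954

Tabulate prior·likelihood by source: [1] prior 0.25, lik 0.5333, product 0.1333; [2] prior 0.25, lik 0.6667, product 0.1667; [3] prior 0.25, lik 0.3571, product 0.08929; [4] prior 0.25, lik 0.7, product 0.1750.
Normalizing constant = 0.56429; the posterior for Box 2 is its product over the sum, 0.1667/0.56429 = 0.2954.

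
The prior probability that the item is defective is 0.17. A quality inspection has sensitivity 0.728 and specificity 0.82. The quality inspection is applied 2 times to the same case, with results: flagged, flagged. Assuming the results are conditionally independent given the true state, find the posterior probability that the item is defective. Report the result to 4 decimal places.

Let H be the event that the item is defective; start with P(H) = 0.17. P('flagged'|H) = 0.728, P('flagged'|¬H) = 0.18.
Update on result 1 ('flagged'): P(H) ← 0.728·0.1700 / (0.728·0.1700 + 0.18·0.8300) = 0.12376/0.27316 = 0.4531.
Update on result 2 ('flagged'): P(H) ← 0.728·0.4531 / (0.728·0.4531 + 0.18·0.5469) = 0.32983/0.42828 = 0.7701.

Posterior P(H) ≈ 0.7701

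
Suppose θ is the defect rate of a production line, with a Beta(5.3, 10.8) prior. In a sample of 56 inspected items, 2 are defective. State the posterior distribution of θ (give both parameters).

Posterior: Beta(7.3, 64.8)

Observing 2 successes and 54 failures updates Beta(5.3, 10.8) by adding the success and failure counts to the two shape parameters: α = 5.3+2 = 7.3, β = 10.8+54 = 64.8.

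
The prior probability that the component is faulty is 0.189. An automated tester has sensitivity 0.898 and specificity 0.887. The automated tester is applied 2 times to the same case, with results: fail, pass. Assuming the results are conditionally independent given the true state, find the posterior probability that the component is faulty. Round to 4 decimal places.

Let H be the event that the component is faulty; start with P(H) = 0.189. P('fail'|H) = 0.898, P('fail'|¬H) = 0.113.
Update on result 1 ('fail'): P(H) ← 0.898·0.1890 / (0.898·0.1890 + 0.113·0.8110) = 0.16972/0.26137 = 0.6494.
Update on result 2 ('pass'): P(H) ← 0.102·0.6494 / (0.102·0.6494 + 0.887·0.3506) = 0.066236/0.37725 = 0.1756.

Posterior P(H) ≈ 0.1756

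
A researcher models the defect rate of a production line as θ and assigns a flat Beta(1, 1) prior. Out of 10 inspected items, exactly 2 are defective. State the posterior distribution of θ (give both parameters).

Posterior: Beta(3, 9)

Observing 2 successes and 8 failures updates Beta(1, 1) by adding the success and failure counts to the two shape parameters: α = 1+2 = 3, β = 1+8 = 9.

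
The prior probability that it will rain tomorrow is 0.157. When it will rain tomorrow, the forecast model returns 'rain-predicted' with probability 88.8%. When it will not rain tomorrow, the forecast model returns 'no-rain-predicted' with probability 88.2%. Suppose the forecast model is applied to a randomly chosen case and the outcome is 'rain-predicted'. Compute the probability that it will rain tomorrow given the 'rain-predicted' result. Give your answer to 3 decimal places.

Let H be the event that it will rain tomorrow. P(H) = 0.157, so P(¬H) = 0.843. With E the 'rain-predicted' result, P(E|H) = 0.888 and P(E|¬H) = 0.118.
P(E) = 0.888·0.157 + 0.118·0.843 = 0.13942 + 0.099474 = 0.23889.
By Bayes' theorem, P(H|E) = 0.13942 / 0.23889 = 0.584.

P(H | E) ≈ 0.584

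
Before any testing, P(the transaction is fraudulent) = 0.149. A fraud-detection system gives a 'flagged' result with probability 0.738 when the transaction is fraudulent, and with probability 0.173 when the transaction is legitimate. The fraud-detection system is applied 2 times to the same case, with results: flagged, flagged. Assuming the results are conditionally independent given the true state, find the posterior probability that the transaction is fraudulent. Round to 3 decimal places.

Posterior P(H) ≈ 0.761

With H the event that the transaction is fraudulent, the joint likelihood of the observed sequence is P(data|H) = 0.738·0.738 = 0.54464 and P(data|¬H) = 0.173·0.173 = 0.029929.
Bayes: P(H|data) = 0.149·0.54464 / (0.149·0.54464 + 0.851·0.029929) = 0.081152/0.10662 = 0.7611.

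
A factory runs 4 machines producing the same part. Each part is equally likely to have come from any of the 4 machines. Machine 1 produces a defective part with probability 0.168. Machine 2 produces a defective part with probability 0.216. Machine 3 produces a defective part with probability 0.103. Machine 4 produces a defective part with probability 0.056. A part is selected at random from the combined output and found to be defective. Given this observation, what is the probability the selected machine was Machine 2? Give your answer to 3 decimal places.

Posterior probability ≈ 0.398

Tabulate prior·likelihood by source: [1] prior 0.25, lik 0.168, product 0.04200; [2] prior 0.25, lik 0.216, product 0.05400; [3] prior 0.25, lik 0.103, product 0.02575; [4] prior 0.25, lik 0.056, product 0.01400.
Normalizing constant = 0.13575; the posterior for Machine 2 is its product over the sum, 0.05400/0.13575 = 0.398.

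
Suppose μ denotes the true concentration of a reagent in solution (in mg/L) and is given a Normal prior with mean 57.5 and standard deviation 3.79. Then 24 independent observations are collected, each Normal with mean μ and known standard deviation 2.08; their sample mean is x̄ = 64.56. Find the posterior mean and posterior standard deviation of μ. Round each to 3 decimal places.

Prior precision 1/τ₀² = 1/3.79² = 0.0696180; data precision n/σ² = 24/2.08² = 5.54734.
Posterior precision = 0.0696180 + 5.54734 = 5.61696, giving posterior SD = 1/√5.61696 = 0.422.
Posterior mean = (0.0696180·57.5 + 5.54734·64.56) / 5.61696 = 64.472.

Posterior mean ≈ 64.472; posterior SD ≈ 0.422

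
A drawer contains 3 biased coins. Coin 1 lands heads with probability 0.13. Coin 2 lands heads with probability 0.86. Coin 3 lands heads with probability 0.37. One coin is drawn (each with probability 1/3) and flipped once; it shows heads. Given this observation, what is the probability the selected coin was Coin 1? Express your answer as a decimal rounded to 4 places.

P(heads|C1) = 0.13; P(heads|C2) = 0.86; P(heads|C3) = 0.37.
Prior × likelihood for each source: 0.333333·0.13=0.04333, 0.333333·0.86=0.2867, 0.333333·0.37=0.1233. Summing gives P(heads) = 0.45333.
P(Coin 1 | heads) = 0.04333 / 0.45333 = 0.0956.

Posterior probability ≈ 0.0956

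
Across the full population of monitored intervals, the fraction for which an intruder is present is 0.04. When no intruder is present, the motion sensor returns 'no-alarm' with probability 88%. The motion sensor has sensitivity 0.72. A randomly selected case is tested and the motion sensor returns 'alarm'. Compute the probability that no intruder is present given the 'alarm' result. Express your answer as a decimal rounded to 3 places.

Write H for 'an intruder is present'. Prior odds H:¬H = 0.04/0.96 = 0.041667. For the 'alarm' outcome, the likelihood ratio is 0.72/0.12 = 6.0000.
Posterior odds = 0.041667 × 6.0000 = 0.25000, so P(H|E) = 0.25000/(1+0.25000) = 0.200. Then P(¬H|E) = 1 − 0.200 = 0.800.

P(¬H | E) ≈ 0.800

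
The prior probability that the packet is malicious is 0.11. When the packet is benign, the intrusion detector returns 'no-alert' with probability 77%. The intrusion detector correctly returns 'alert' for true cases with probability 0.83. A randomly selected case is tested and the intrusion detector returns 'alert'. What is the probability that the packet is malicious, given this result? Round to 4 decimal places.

P(H | E) ≈ 0.3084

Write H for 'the packet is malicious'. Prior odds H:¬H = 0.11/0.89 = 0.12360. For the 'alert' outcome, the likelihood ratio is 0.83/0.23 = 3.6087.
Posterior odds = 0.12360 × 3.6087 = 0.44602, so P(H|E) = 0.44602/(1+0.44602) = 0.3084.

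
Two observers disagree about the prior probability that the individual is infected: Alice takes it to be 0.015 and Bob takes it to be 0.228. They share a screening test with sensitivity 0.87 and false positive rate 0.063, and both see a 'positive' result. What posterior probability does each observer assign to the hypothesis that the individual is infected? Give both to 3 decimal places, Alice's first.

P('+'|H) = 0.87, P('+'|¬H) = 0.063.
Alice: numerator 0.87·0.015 = 0.013050; evidence = 0.013050+0.063·0.985 = 0.075105; posterior = 0.174.
Bob: numerator 0.87·0.228 = 0.19836; evidence = 0.19836+0.063·0.772 = 0.24700; posterior = 0.803.

Alice: 0.174; Bob: 0.803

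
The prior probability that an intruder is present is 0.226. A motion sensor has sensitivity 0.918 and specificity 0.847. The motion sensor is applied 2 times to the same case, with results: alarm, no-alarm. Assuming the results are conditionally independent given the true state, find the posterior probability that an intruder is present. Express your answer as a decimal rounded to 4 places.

Posterior P(H) ≈ 0.1450

With H the event that an intruder is present, the joint likelihood of the observed sequence is P(data|H) = 0.918·0.082 = 0.075276 and P(data|¬H) = 0.153·0.847 = 0.12959.
Bayes: P(H|data) = 0.226·0.075276 / (0.226·0.075276 + 0.774·0.12959) = 0.017012/0.11732 = 0.1450.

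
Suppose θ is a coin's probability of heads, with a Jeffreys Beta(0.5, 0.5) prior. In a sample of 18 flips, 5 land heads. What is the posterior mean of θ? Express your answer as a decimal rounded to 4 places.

Observing 5 successes and 13 failures updates Beta(0.5, 0.5) by adding the success and failure counts to the two shape parameters: α = 0.5+5 = 5.5, β = 0.5+13 = 13.5.
E[θ | data] = 5.5/(5.5+13.5) = 0.2895.

Posterior mean ≈ 0.2895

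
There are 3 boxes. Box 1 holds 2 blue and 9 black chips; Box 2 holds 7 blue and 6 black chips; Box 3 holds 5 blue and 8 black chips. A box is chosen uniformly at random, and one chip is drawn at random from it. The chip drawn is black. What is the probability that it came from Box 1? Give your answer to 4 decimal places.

Posterior probability ≈ 0.4317

Tabulate prior·likelihood by source: [1] prior 0.333333, lik 0.8182, product 0.2727; [2] prior 0.333333, lik 0.4615, product 0.1538; [3] prior 0.333333, lik 0.6154, product 0.2051.
Normalizing constant = 0.63170; the posterior for Box 1 is its product over the sum, 0.2727/0.63170 = 0.4317.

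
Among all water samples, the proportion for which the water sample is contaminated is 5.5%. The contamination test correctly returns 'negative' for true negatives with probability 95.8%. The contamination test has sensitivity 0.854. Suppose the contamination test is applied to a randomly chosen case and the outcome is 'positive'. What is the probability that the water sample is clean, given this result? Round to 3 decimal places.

Write H for 'the water sample is contaminated'. Prior odds H:¬H = 0.055/0.945 = 0.058201. For the 'positive' outcome, the likelihood ratio is 0.854/0.042 = 20.333.
Posterior odds = 0.058201 × 20.333 = 1.1834, so P(H|E) = 1.1834/(1+1.1834) = 0.542. Then P(¬H|E) = 1 − 0.542 = 0.458.

P(¬H | E) ≈ 0.458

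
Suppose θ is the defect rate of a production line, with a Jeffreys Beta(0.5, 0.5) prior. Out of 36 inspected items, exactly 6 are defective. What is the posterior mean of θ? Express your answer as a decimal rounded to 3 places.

Posterior mean ≈ 0.176

The binomial likelihood is conjugate to the Beta prior: with 6 successes and 30 failures, the posterior is Beta(0.5+6, 0.5+30) = Beta(6.5, 30.5).
Posterior mean = α/(α+β) = 6.5/37 = 0.176.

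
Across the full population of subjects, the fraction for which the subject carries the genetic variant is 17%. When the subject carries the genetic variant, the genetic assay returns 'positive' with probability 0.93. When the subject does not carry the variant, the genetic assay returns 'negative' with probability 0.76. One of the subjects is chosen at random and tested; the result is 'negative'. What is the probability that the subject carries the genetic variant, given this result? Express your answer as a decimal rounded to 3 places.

P(H | E) ≈ 0.019

Let H be the event that the subject carries the genetic variant. P(H) = 0.17, so P(¬H) = 0.83. With E the 'negative' result, P(E|H) = 0.07 and P(E|¬H) = 0.76.
P(E) = 0.07·0.17 + 0.76·0.83 = 0.011900 + 0.63080 = 0.64270.
By Bayes' theorem, P(H|E) = 0.011900 / 0.64270 = 0.019.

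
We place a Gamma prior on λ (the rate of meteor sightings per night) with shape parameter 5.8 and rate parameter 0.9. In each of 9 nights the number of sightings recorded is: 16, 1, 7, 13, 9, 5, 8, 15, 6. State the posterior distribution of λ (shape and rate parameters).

The Poisson likelihood adds the total count to the shape and the number of exposure periods to the rate. Here ∑xᵢ = 80 and n = 9, so shape 5.8→85.8 and rate 0.9→9.9.

Posterior: Gamma(shape=85.8, rate=9.9)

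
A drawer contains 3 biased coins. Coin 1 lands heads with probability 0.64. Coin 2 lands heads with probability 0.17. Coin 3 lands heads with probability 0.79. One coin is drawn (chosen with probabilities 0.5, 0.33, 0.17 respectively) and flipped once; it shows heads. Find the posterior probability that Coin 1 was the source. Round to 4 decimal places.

Posterior probability ≈ 0.6270

P(heads|C1) = 0.64; P(heads|C2) = 0.17; P(heads|C3) = 0.79.
Prior × likelihood for each source: 0.5·0.64=0.3200, 0.33·0.17=0.05610, 0.17·0.79=0.1343. Summing gives P(heads) = 0.51040.
P(Coin 1 | heads) = 0.3200 / 0.51040 = 0.6270.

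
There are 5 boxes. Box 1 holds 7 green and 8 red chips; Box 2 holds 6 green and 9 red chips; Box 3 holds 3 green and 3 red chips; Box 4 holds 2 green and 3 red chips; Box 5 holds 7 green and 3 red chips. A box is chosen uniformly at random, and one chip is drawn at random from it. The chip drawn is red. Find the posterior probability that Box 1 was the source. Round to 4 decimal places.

Posterior probability ≈ 0.2105

Tabulate prior·likelihood by source: [1] prior 0.2, lik 0.5333, product 0.1067; [2] prior 0.2, lik 0.6, product 0.1200; [3] prior 0.2, lik 0.5, product 0.1000; [4] prior 0.2, lik 0.6, product 0.1200; [5] prior 0.2, lik 0.3, product 0.06000.
Normalizing constant = 0.50667; the posterior for Box 1 is its product over the sum, 0.1067/0.50667 = 0.2105.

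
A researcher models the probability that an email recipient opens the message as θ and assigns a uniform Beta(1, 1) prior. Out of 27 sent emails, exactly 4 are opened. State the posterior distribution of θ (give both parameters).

Posterior: Beta(5, 24)

Observing 4 successes and 23 failures updates Beta(1, 1) by adding the success and failure counts to the two shape parameters: α = 1+4 = 5, β = 1+23 = 24.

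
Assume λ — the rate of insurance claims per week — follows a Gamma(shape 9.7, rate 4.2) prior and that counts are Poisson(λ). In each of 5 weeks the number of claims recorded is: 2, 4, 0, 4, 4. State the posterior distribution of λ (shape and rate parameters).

The Poisson likelihood adds the total count to the shape and the number of exposure periods to the rate. Here ∑xᵢ = 14 and n = 5, so shape 9.7→23.7 and rate 4.2→9.2.

Posterior: Gamma(shape=23.7, rate=9.2)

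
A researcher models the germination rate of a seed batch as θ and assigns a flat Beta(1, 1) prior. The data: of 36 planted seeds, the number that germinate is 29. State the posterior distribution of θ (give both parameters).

Observing 29 successes and 7 failures updates Beta(1, 1) by adding the success and failure counts to the two shape parameters: α = 1+29 = 30, β = 1+7 = 8.

Posterior: Beta(30, 8)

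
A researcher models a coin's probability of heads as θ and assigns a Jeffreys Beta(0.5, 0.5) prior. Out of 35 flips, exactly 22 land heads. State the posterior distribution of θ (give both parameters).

Posterior: Beta(22.5, 13.5)

Observing 22 successes and 13 failures updates Beta(0.5, 0.5) by adding the success and failure counts to the two shape parameters: α = 0.5+22 = 22.5, β = 0.5+13 = 13.5.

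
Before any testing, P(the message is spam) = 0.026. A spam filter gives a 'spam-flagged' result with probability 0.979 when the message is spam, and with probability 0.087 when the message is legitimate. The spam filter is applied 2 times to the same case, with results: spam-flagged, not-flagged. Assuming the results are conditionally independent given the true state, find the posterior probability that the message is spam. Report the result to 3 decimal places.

Posterior P(H) ≈ 0.007

Let H be the event that the message is spam; start with P(H) = 0.026. P('spam-flagged'|H) = 0.979, P('spam-flagged'|¬H) = 0.087.
Update on result 1 ('spam-flagged'): P(H) ← 0.979·0.0260 / (0.979·0.0260 + 0.087·0.9740) = 0.025454/0.11019 = 0.2310.
Update on result 2 ('not-flagged'): P(H) ← 0.021·0.2310 / (0.021·0.2310 + 0.913·0.7690) = 0.0048509/0.70695 = 0.0069.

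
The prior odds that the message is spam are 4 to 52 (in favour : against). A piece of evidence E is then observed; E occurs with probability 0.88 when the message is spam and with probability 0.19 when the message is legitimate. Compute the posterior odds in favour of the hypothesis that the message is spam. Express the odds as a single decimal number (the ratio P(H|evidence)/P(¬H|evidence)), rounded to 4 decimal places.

Posterior odds ≈ 0.3563

Prior odds = 4/52 = 0.076923.
Likelihood ratio for E = 0.88/0.19 = 4.6316.
Posterior odds = prior odds × LR = 0.35628.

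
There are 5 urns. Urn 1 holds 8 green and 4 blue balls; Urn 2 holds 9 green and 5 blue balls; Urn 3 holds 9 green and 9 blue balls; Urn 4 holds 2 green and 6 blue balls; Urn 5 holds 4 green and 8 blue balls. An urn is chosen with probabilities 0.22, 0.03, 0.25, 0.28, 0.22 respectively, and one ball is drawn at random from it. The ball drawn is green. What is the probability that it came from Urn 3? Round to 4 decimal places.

Posterior probability ≈ 0.2878

P(green|Urn 1) = 0.6667; P(green|Urn 2) = 0.6429; P(green|Urn 3) = 0.5; P(green|Urn 4) = 0.25; P(green|Urn 5) = 0.3333.
Prior × likelihood for each source: 0.22·0.6667=0.1467, 0.03·0.6429=0.01929, 0.25·0.5=0.1250, 0.28·0.25=0.07000, 0.22·0.3333=0.07333. Summing gives P(green) = 0.43429.
P(Urn 3 | green) = 0.1250 / 0.43429 = 0.2878.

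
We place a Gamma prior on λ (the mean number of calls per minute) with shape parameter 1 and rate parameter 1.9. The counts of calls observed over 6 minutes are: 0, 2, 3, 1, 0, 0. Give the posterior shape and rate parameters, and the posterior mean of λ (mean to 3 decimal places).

The Poisson likelihood adds the total count to the shape and the number of exposure periods to the rate. Here ∑xᵢ = 6 and n = 6, so shape 1→7 and rate 1.9→7.9.
Posterior mean = shape/rate = 7/7.9 = 0.886.

Posterior: Gamma(shape=7, rate=7.9); mean ≈ 0.886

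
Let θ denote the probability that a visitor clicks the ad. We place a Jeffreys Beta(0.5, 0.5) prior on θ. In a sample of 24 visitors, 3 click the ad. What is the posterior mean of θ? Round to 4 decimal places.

Posterior mean ≈ 0.1400

The binomial likelihood is conjugate to the Beta prior: with 3 successes and 21 failures, the posterior is Beta(0.5+3, 0.5+21) = Beta(3.5, 21.5).
E[θ | data] = 3.5/(3.5+21.5) = 0.1400.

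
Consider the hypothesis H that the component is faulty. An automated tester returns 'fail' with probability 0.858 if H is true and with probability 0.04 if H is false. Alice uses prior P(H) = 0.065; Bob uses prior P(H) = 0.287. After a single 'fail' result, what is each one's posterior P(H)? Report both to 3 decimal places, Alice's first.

P('+'|H) = 0.858, P('+'|¬H) = 0.04.
Alice: numerator 0.858·0.065 = 0.055770; evidence = 0.055770+0.04·0.935 = 0.093170; posterior = 0.599.
Bob: numerator 0.858·0.287 = 0.24625; evidence = 0.24625+0.04·0.713 = 0.27477; posterior = 0.896.

Alice: 0.599; Bob: 0.896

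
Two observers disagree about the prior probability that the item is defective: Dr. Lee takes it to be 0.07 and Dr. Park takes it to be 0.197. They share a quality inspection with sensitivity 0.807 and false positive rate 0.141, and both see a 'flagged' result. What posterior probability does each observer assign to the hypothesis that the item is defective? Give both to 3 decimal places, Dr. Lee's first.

P('+'|H) = 0.807, P('+'|¬H) = 0.141.
Dr. Lee: numerator 0.807·0.07 = 0.056490; evidence = 0.056490+0.141·0.93 = 0.18762; posterior = 0.301.
Dr. Park: numerator 0.807·0.197 = 0.15898; evidence = 0.15898+0.141·0.803 = 0.27220; posterior = 0.584.

Dr. Lee: 0.301; Dr. Park: 0.584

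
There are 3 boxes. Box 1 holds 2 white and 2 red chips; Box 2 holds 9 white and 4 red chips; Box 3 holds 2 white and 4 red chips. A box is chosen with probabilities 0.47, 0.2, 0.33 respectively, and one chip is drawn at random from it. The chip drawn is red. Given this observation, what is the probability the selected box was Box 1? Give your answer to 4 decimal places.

Posterior probability ≈ 0.4550

Tabulate prior·likelihood by source: [1] prior 0.47, lik 0.5, product 0.2350; [2] prior 0.2, lik 0.3077, product 0.06154; [3] prior 0.33, lik 0.6667, product 0.2200.
Normalizing constant = 0.51654; the posterior for Box 1 is its product over the sum, 0.2350/0.51654 = 0.4550.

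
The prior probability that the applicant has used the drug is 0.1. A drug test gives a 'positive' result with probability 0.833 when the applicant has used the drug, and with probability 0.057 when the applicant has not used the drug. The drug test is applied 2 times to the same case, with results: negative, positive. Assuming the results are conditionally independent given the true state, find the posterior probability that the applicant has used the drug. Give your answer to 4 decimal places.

Posterior P(H) ≈ 0.2233

With H the event that the applicant has used the drug, the joint likelihood of the observed sequence is P(data|H) = 0.167·0.833 = 0.13911 and P(data|¬H) = 0.943·0.057 = 0.053751.
Bayes: P(H|data) = 0.1·0.13911 / (0.1·0.13911 + 0.9·0.053751) = 0.013911/0.062287 = 0.2233.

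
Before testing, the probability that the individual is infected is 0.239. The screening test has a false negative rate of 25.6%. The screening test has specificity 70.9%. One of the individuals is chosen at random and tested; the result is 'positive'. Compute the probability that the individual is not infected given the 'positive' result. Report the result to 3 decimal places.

Write H for 'the individual is infected'. Prior odds H:¬H = 0.239/0.761 = 0.31406. For the 'positive' outcome, the likelihood ratio is 0.744/0.291 = 2.5567.
Posterior odds = 0.31406 × 2.5567 = 0.80296, so P(H|E) = 0.80296/(1+0.80296) = 0.445. Then P(¬H|E) = 1 − 0.445 = 0.555.

P(¬H | E) ≈ 0.555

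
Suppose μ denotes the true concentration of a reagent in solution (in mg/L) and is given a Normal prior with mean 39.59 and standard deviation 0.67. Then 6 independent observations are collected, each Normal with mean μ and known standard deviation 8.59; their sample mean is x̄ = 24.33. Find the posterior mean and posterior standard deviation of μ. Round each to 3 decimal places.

Prior precision 1/τ₀² = 1/0.67² = 2.22767; data precision n/σ² = 6/8.59² = 0.0813139.
Posterior precision = 2.22767 + 0.0813139 = 2.30898, giving posterior SD = 1/√2.30898 = 0.658.
Posterior mean = (2.22767·39.59 + 0.0813139·24.33) / 2.30898 = 39.053.

Posterior mean ≈ 39.053; posterior SD ≈ 0.658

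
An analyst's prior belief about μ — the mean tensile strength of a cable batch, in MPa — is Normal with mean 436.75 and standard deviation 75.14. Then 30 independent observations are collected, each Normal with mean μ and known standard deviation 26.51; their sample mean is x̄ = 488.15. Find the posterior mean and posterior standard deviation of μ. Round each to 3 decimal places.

Posterior mean ≈ 487.938; posterior SD ≈ 4.830

Prior precision 1/τ₀² = 1/75.14² = 0.00017712; data precision n/σ² = 30/26.51² = 0.0426876.
Posterior precision = 0.00017712 + 0.0426876 = 0.0428647, giving posterior SD = 1/√0.0428647 = 4.830.
Posterior mean = (0.00017712·436.75 + 0.0426876·488.15) / 0.0428647 = 487.938.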